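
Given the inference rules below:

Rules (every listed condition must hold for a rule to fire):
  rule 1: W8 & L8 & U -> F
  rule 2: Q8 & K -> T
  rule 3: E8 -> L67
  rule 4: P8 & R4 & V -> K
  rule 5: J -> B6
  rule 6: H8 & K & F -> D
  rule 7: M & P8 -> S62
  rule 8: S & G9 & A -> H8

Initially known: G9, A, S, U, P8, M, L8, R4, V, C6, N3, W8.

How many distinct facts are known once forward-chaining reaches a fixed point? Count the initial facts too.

17

Round 1 — rule 1, rule 4, rule 7, rule 8, derive F, K, S62, H8.
Round 2 — rule 6, derive D.
Closure: {A, C6, D, F, G9, H8, K, L8, M, N3, P8, R4, S, S62, U, V, W8} — 17 facts.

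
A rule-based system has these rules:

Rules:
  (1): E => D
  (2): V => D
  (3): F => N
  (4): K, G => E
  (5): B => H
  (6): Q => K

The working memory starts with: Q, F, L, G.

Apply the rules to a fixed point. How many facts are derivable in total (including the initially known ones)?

8

Round 1: (3) [F => N]; (6) [Q => K]. Adds N, K.
Round 2: (4) [K, G => E]. Adds E.
Round 3: (1) [E => D]. Adds D.
Closure: {D, E, F, G, K, L, N, Q} — 8 facts.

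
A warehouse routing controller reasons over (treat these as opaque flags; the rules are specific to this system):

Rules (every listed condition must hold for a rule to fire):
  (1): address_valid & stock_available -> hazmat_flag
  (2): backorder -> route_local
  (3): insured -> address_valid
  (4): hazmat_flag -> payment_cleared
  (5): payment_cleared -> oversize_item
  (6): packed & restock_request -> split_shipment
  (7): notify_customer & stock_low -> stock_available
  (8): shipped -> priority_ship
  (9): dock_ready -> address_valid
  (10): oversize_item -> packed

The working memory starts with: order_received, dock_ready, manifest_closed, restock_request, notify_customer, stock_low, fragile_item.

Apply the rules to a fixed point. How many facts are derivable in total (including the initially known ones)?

Round 1: (7) [notify_customer & stock_low -> stock_available]; (9) [dock_ready -> address_valid]. New: stock_available, address_valid.
Round 2: (1) [address_valid & stock_available -> hazmat_flag]. New: hazmat_flag.
Round 3: (4) [hazmat_flag -> payment_cleared]. New: payment_cleared.
Round 4: (5) [payment_cleared -> oversize_item]. New: oversize_item.
Round 5: (10) [oversize_item -> packed]. New: packed.
Round 6: (6) [packed & restock_request -> split_shipment]. New: split_shipment.
Closure: {address_valid, dock_ready, fragile_item, hazmat_flag, manifest_closed, notify_customer, order_received, oversize_item, packed, payment_cleared, restock_request, split_shipment, stock_available, stock_low} — 14 facts.

14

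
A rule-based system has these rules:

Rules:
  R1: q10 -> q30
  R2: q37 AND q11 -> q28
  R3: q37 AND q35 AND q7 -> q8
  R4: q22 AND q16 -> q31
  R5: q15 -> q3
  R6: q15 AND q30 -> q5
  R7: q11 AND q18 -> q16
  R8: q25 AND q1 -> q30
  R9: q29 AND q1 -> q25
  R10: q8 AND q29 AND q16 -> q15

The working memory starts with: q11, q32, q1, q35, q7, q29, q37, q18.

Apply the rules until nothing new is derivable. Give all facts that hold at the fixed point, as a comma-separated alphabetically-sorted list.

Round 1: R2 [q37 AND q11 -> q28]; R3 [q37 AND q35 AND q7 -> q8]; R7 [q11 AND q18 -> q16]; R9 [q29 AND q1 -> q25]. Adds q28, q8, q16, q25.
Round 2: R8 [q25 AND q1 -> q30]; R10 [q8 AND q29 AND q16 -> q15]. Adds q30, q15.
Round 3: R5 [q15 -> q3]; R6 [q15 AND q30 -> q5]. Adds q3, q5.

q1, q11, q15, q16, q18, q25, q28, q29, q3, q30, q32, q35, q37, q5, q7, q8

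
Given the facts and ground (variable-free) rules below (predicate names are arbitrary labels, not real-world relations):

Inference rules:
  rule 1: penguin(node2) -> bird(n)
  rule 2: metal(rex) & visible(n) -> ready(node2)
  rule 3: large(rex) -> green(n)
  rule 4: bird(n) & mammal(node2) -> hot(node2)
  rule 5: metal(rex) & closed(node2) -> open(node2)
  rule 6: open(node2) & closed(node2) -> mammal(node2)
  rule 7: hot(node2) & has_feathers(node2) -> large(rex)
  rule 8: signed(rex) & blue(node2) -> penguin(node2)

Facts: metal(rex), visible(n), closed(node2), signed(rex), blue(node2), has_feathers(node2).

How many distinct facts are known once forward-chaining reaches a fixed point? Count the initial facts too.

Round 1: rule 2 [metal(rex) & visible(n) -> ready(node2)]; rule 5 [metal(rex) & closed(node2) -> open(node2)]; rule 8 [signed(rex) & blue(node2) -> penguin(node2)]. Adds ready(node2), open(node2), penguin(node2).
Round 2: rule 1 [penguin(node2) -> bird(n)]; rule 6 [open(node2) & closed(node2) -> mammal(node2)]. Adds bird(n), mammal(node2).
Round 3: rule 4 [bird(n) & mammal(node2) -> hot(node2)]. Adds hot(node2).
Round 4: rule 7 [hot(node2) & has_feathers(node2) -> large(rex)]. Adds large(rex).
Round 5: rule 3 [large(rex) -> green(n)]. Adds green(n).
Closure: {bird(n), blue(node2), closed(node2), green(n), has_feathers(node2), hot(node2), large(rex), mammal(node2), metal(rex), open(node2), penguin(node2), ready(node2), signed(rex), visible(n)} — 14 facts.

14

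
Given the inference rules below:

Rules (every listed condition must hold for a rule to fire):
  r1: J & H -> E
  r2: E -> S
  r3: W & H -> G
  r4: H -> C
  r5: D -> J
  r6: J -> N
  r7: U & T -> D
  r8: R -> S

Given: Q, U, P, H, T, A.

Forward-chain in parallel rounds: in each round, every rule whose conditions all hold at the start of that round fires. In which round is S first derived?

Round 1: r4 [H -> C]; r7 [U & T -> D]. Adds C, D.
Round 2: r5 [D -> J]. Adds J.
Round 3: r1 [J & H -> E]; r6 [J -> N]. Adds E, N.
Round 4: r2 [E -> S]. Adds S.
S first appears in round 4.

4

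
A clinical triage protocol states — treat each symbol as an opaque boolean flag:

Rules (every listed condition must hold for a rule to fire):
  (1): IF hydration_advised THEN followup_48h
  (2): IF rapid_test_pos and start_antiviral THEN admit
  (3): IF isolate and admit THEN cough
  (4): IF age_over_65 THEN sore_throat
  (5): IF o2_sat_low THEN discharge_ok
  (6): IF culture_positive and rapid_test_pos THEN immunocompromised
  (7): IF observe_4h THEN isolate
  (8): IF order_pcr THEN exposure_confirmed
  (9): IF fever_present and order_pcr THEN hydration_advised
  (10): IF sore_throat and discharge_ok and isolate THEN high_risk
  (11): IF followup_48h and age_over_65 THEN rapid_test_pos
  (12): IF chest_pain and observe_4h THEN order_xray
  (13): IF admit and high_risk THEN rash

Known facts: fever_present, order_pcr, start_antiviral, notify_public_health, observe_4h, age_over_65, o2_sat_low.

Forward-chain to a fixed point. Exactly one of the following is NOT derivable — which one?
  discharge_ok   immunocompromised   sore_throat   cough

Round 1: (4) [IF age_over_65 THEN sore_throat]; (5) [IF o2_sat_low THEN discharge_ok]; (7) [IF observe_4h THEN isolate]; (8) [IF order_pcr THEN exposure_confirmed]; (9) [IF fever_present and order_pcr THEN hydration_advised]. Adds sore_throat, discharge_ok, isolate, exposure_confirmed, hydration_advised.
Round 2: (1) [IF hydration_advised THEN followup_48h]; (10) [IF sore_throat and discharge_ok and isolate THEN high_risk]. Adds followup_48h, high_risk.
Round 3: (11) [IF followup_48h and age_over_65 THEN rapid_test_pos]. Adds rapid_test_pos.
Round 4: (2) [IF rapid_test_pos and start_antiviral THEN admit]. Adds admit.
Round 5: (3) [IF isolate and admit THEN cough]; (13) [IF admit and high_risk THEN rash]. Adds cough, rash.
Derived: sore_throat (round 1), discharge_ok (round 1), cough (round 5). immunocompromised never appears in any round.

immunocompromised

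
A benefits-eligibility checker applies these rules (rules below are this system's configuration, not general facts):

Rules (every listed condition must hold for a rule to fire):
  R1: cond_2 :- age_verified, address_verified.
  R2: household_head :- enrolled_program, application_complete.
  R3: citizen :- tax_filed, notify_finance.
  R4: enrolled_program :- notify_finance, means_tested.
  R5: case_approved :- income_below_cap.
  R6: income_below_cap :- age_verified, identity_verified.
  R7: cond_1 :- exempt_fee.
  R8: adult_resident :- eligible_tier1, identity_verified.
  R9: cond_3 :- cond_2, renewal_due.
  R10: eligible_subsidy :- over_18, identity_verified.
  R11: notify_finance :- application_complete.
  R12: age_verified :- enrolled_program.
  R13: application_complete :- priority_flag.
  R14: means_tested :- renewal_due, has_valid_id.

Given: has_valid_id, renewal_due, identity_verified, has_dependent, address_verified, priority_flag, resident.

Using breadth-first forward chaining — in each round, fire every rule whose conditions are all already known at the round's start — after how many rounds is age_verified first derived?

4

Round 1 fires R13, R14, giving application_complete, means_tested.
Round 2 fires R11, giving notify_finance.
Round 3 fires R4, giving enrolled_program.
Round 4 fires R2, R12, giving household_head, age_verified.
age_verified first appears in round 4.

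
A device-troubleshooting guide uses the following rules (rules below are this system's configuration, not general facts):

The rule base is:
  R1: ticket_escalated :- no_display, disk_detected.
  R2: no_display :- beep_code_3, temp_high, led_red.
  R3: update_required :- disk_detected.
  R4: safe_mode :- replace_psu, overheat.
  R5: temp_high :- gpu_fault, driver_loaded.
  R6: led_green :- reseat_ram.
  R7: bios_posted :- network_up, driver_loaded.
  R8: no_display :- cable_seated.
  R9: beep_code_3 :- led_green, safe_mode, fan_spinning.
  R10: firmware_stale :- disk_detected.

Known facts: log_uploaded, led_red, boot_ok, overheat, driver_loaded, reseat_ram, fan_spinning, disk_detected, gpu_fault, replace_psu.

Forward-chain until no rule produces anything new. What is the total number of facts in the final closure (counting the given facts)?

18

[1] R3 [update_required :- disk_detected.]; R4 [safe_mode :- replace_psu, overheat.]; R5 [temp_high :- gpu_fault, driver_loaded.]; R6 [led_green :- reseat_ram.]; R10 [firmware_stale :- disk_detected.]. ⇒ new: update_required, safe_mode, temp_high, led_green, firmware_stale.
[2] R9 [beep_code_3 :- led_green, safe_mode, fan_spinning.]. ⇒ new: beep_code_3.
[3] R2 [no_display :- beep_code_3, temp_high, led_red.]. ⇒ new: no_display.
[4] R1 [ticket_escalated :- no_display, disk_detected.]. ⇒ new: ticket_escalated.
Closure: {beep_code_3, boot_ok, disk_detected, driver_loaded, fan_spinning, firmware_stale, gpu_fault, led_green, led_red, log_uploaded, no_display, overheat, replace_psu, reseat_ram, safe_mode, temp_high, ticket_escalated, update_required} — 18 facts.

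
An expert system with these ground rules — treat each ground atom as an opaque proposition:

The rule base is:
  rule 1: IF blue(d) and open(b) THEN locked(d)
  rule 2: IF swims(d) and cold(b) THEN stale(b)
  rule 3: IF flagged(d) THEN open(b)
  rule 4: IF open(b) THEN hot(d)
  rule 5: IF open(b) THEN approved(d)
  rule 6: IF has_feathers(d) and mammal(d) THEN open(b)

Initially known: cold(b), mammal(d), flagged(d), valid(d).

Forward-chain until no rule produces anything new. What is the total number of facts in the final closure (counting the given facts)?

Round 1 — rule 3, derive open(b).
Round 2 — rule 4, rule 5, derive hot(d), approved(d).
Closure: {approved(d), cold(b), flagged(d), hot(d), mammal(d), open(b), valid(d)} — 7 facts.

7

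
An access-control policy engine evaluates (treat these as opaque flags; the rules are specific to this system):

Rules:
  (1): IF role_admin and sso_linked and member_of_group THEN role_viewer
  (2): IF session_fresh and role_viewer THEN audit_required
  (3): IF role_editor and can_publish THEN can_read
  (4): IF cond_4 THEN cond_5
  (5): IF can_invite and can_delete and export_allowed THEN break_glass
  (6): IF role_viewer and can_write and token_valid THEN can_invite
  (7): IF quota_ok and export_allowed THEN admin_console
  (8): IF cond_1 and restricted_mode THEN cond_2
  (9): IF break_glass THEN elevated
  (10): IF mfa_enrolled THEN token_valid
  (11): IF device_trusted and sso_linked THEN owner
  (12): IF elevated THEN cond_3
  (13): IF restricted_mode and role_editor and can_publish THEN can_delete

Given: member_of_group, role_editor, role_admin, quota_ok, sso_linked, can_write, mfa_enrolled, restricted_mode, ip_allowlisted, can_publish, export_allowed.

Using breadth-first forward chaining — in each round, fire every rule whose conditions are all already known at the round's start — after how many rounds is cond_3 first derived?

5

Round 1: (1) [IF role_admin and sso_linked and member_of_group THEN role_viewer]; (3) [IF role_editor and can_publish THEN can_read]; (7) [IF quota_ok and export_allowed THEN admin_console]; (10) [IF mfa_enrolled THEN token_valid]; (13) [IF restricted_mode and role_editor and can_publish THEN can_delete]. Adds role_viewer, can_read, admin_console, token_valid, can_delete.
Round 2: (6) [IF role_viewer and can_write and token_valid THEN can_invite]. Adds can_invite.
Round 3: (5) [IF can_invite and can_delete and export_allowed THEN break_glass]. Adds break_glass.
Round 4: (9) [IF break_glass THEN elevated]. Adds elevated.
Round 5: (12) [IF elevated THEN cond_3]. Adds cond_3.
cond_3 first appears in round 5.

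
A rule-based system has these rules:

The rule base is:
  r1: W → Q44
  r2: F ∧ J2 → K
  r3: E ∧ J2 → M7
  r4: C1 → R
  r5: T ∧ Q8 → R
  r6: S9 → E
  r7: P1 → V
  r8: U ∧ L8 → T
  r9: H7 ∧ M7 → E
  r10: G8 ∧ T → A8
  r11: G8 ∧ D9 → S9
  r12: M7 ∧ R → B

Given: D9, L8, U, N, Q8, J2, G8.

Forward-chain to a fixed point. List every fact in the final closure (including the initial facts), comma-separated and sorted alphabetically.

[1] r8 [U ∧ L8 → T]; r11 [G8 ∧ D9 → S9]. ⇒ new: T, S9.
[2] r5 [T ∧ Q8 → R]; r6 [S9 → E]; r10 [G8 ∧ T → A8]. ⇒ new: R, E, A8.
[3] r3 [E ∧ J2 → M7]. ⇒ new: M7.
[4] r12 [M7 ∧ R → B]. ⇒ new: B.

A8, B, D9, E, G8, J2, L8, M7, N, Q8, R, S9, T, U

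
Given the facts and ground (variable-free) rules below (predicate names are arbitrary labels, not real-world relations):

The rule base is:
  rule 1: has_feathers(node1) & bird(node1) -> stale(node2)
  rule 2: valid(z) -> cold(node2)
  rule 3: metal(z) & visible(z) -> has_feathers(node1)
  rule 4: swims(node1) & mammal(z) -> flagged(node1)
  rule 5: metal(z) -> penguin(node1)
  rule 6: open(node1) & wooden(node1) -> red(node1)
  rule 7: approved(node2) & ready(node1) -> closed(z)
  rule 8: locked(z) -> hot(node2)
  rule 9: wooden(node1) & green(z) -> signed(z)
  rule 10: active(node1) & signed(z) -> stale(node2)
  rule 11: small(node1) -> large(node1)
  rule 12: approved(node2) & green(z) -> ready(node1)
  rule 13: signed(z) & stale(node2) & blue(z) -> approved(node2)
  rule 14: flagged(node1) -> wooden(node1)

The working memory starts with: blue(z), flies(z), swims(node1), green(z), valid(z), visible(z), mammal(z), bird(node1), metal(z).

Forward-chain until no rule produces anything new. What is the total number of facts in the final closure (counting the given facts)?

[1] rule 2 [valid(z) -> cold(node2)]; rule 3 [metal(z) & visible(z) -> has_feathers(node1)]; rule 4 [swims(node1) & mammal(z) -> flagged(node1)]; rule 5 [metal(z) -> penguin(node1)]. ⇒ new: cold(node2), has_feathers(node1), flagged(node1), penguin(node1).
[2] rule 1 [has_feathers(node1) & bird(node1) -> stale(node2)]; rule 14 [flagged(node1) -> wooden(node1)]. ⇒ new: stale(node2), wooden(node1).
[3] rule 9 [wooden(node1) & green(z) -> signed(z)]. ⇒ new: signed(z).
[4] rule 13 [signed(z) & stale(node2) & blue(z) -> approved(node2)]. ⇒ new: approved(node2).
[5] rule 12 [approved(node2) & green(z) -> ready(node1)]. ⇒ new: ready(node1).
[6] rule 7 [approved(node2) & ready(node1) -> closed(z)]. ⇒ new: closed(z).
Closure: {approved(node2), bird(node1), blue(z), closed(z), cold(node2), flagged(node1), flies(z), green(z), has_feathers(node1), mammal(z), metal(z), penguin(node1), ready(node1), signed(z), stale(node2), swims(node1), valid(z), visible(z), wooden(node1)} — 19 facts.

19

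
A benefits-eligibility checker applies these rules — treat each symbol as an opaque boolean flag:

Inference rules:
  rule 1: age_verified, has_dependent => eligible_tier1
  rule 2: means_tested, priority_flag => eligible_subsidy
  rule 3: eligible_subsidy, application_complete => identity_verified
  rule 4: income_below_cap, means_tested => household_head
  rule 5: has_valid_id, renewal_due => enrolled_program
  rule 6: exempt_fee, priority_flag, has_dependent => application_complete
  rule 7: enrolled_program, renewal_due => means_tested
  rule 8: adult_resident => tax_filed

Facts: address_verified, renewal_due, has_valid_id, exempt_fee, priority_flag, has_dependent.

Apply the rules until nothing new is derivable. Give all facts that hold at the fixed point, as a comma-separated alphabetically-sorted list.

address_verified, application_complete, eligible_subsidy, enrolled_program, exempt_fee, has_dependent, has_valid_id, identity_verified, means_tested, priority_flag, renewal_due

Round 1 — rule 5, rule 6, derive enrolled_program, application_complete.
Round 2 — rule 7, derive means_tested.
Round 3 — rule 2, derive eligible_subsidy.
Round 4 — rule 3, derive identity_verified.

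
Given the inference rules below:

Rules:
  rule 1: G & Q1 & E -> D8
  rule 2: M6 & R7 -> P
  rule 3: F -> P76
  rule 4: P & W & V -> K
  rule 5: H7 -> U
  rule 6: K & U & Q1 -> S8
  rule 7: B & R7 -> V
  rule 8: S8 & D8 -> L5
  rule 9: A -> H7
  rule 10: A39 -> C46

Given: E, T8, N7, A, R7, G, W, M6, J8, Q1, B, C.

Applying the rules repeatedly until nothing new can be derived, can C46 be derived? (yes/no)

no

Round 1: rule 1 [G & Q1 & E -> D8]; rule 2 [M6 & R7 -> P]; rule 7 [B & R7 -> V]; rule 9 [A -> H7]. New: D8, P, V, H7.
Round 2: rule 4 [P & W & V -> K]; rule 5 [H7 -> U]. New: K, U.
Round 3: rule 6 [K & U & Q1 -> S8]. New: S8.
Round 4: rule 8 [S8 & D8 -> L5]. New: L5.
Fixed point reached. C46 is concluded only by rule 10; rule 10 needs A39 (never derived).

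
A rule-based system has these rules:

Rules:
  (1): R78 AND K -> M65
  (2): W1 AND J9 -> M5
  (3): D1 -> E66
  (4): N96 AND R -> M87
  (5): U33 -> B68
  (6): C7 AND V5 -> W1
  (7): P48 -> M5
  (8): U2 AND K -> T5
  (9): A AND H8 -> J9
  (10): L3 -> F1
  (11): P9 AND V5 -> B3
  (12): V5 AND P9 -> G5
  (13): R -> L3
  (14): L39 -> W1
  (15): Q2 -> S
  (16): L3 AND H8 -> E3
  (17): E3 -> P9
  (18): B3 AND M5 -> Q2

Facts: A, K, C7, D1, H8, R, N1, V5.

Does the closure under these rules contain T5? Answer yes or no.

Round 1: (3) [D1 -> E66]; (6) [C7 AND V5 -> W1]; (9) [A AND H8 -> J9]; (13) [R -> L3]. New: E66, W1, J9, L3.
Round 2: (2) [W1 AND J9 -> M5]; (10) [L3 -> F1]; (16) [L3 AND H8 -> E3]. New: M5, F1, E3.
Round 3: (17) [E3 -> P9]. New: P9.
Round 4: (11) [P9 AND V5 -> B3]; (12) [V5 AND P9 -> G5]. New: B3, G5.
Round 5: (18) [B3 AND M5 -> Q2]. New: Q2.
Round 6: (15) [Q2 -> S]. New: S.
Fixed point reached. T5 is concluded only by (8); (8) needs U2 (never derived).

no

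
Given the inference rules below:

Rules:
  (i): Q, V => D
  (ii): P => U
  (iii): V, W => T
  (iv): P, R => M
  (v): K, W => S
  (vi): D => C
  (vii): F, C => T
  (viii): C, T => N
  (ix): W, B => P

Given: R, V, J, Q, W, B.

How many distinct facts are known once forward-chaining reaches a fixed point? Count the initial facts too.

Round 1 — (i), (iii), (ix), derive D, T, P.
Round 2 — (ii), (iv), (vi), derive U, M, C.
Round 3 — (viii), derive N.
Closure: {B, C, D, J, M, N, P, Q, R, T, U, V, W} — 13 facts.

13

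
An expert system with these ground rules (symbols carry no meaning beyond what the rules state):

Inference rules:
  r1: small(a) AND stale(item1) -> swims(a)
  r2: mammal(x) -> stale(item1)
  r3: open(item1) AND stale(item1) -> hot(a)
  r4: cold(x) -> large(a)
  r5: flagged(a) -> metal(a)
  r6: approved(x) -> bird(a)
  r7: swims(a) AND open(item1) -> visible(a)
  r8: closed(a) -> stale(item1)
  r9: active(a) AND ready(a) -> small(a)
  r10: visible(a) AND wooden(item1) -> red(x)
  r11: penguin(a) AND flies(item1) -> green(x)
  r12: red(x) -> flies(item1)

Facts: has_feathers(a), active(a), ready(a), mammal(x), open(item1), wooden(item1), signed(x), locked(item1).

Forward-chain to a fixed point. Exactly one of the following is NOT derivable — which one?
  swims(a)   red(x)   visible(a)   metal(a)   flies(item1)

metal(a)

Round 1: r2 [mammal(x) -> stale(item1)]; r9 [active(a) AND ready(a) -> small(a)]. Adds stale(item1), small(a).
Round 2: r1 [small(a) AND stale(item1) -> swims(a)]; r3 [open(item1) AND stale(item1) -> hot(a)]. Adds swims(a), hot(a).
Round 3: r7 [swims(a) AND open(item1) -> visible(a)]. Adds visible(a).
Round 4: r10 [visible(a) AND wooden(item1) -> red(x)]. Adds red(x).
Round 5: r12 [red(x) -> flies(item1)]. Adds flies(item1).
Derived: red(x) (round 4), visible(a) (round 3), swims(a) (round 2), flies(item1) (round 5). metal(a) never appears in any round.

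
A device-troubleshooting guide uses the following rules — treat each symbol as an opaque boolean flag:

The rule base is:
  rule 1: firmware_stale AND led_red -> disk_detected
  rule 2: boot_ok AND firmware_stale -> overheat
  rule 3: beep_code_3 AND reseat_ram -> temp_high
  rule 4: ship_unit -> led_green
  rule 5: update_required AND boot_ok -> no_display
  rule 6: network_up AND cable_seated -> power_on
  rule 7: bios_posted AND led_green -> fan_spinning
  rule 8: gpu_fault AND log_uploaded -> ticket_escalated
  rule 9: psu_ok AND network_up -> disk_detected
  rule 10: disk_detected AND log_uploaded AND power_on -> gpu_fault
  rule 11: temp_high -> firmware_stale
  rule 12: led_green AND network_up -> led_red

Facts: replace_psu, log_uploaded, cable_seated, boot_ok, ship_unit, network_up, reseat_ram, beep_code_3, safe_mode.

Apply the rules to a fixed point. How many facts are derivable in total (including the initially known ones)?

18

Round 1 fires rule 3, rule 4, rule 6, giving temp_high, led_green, power_on.
Round 2 fires rule 11, rule 12, giving firmware_stale, led_red.
Round 3 fires rule 1, rule 2, giving disk_detected, overheat.
Round 4 fires rule 10, giving gpu_fault.
Round 5 fires rule 8, giving ticket_escalated.
Closure: {beep_code_3, boot_ok, cable_seated, disk_detected, firmware_stale, gpu_fault, led_green, led_red, log_uploaded, network_up, overheat, power_on, replace_psu, reseat_ram, safe_mode, ship_unit, temp_high, ticket_escalated} — 18 facts.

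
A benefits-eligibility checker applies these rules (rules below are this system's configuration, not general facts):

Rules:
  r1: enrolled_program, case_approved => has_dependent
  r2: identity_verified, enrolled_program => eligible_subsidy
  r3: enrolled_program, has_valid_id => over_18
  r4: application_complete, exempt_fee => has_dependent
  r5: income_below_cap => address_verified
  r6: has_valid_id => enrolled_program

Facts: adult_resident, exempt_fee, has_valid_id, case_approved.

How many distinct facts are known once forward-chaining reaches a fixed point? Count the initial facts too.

Round 1 fires r6, giving enrolled_program.
Round 2 fires r1, r3, giving has_dependent, over_18.
Closure: {adult_resident, case_approved, enrolled_program, exempt_fee, has_dependent, has_valid_id, over_18} — 7 facts.

7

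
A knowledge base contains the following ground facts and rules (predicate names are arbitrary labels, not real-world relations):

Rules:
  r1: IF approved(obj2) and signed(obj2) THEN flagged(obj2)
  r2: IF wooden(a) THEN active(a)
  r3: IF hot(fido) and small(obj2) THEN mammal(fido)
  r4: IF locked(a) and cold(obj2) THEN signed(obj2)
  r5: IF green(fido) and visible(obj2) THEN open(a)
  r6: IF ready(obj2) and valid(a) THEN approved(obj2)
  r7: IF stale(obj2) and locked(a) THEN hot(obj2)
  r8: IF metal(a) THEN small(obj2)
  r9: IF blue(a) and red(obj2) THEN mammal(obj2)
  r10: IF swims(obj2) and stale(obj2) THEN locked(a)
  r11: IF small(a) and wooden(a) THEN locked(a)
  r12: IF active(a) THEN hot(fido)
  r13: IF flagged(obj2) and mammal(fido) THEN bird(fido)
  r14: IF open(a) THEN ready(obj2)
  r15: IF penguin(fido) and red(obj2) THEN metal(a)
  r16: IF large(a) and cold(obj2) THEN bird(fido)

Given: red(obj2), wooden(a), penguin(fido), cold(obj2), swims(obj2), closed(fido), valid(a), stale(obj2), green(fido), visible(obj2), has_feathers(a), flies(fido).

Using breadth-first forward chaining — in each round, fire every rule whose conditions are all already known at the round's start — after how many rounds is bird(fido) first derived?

5

[1] r2 [IF wooden(a) THEN active(a)]; r5 [IF green(fido) and visible(obj2) THEN open(a)]; r10 [IF swims(obj2) and stale(obj2) THEN locked(a)]; r15 [IF penguin(fido) and red(obj2) THEN metal(a)]. ⇒ new: active(a), open(a), locked(a), metal(a).
[2] r4 [IF locked(a) and cold(obj2) THEN signed(obj2)]; r7 [IF stale(obj2) and locked(a) THEN hot(obj2)]; r8 [IF metal(a) THEN small(obj2)]; r12 [IF active(a) THEN hot(fido)]; r14 [IF open(a) THEN ready(obj2)]. ⇒ new: signed(obj2), hot(obj2), small(obj2), hot(fido), ready(obj2).
[3] r3 [IF hot(fido) and small(obj2) THEN mammal(fido)]; r6 [IF ready(obj2) and valid(a) THEN approved(obj2)]. ⇒ new: mammal(fido), approved(obj2).
[4] r1 [IF approved(obj2) and signed(obj2) THEN flagged(obj2)]. ⇒ new: flagged(obj2).
[5] r13 [IF flagged(obj2) and mammal(fido) THEN bird(fido)]. ⇒ new: bird(fido).
bird(fido) first appears in round 5.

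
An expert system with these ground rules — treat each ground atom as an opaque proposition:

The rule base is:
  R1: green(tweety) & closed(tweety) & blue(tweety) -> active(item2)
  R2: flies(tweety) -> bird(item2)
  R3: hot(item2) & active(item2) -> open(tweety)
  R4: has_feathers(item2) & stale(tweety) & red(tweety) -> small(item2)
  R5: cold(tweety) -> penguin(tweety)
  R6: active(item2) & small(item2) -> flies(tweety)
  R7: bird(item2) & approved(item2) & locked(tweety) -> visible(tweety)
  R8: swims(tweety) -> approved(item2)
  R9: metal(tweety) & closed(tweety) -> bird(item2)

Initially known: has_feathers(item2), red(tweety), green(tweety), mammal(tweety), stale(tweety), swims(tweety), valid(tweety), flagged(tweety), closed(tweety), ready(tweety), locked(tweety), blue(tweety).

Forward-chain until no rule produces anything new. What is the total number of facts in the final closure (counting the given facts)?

[1] R1 [green(tweety) & closed(tweety) & blue(tweety) -> active(item2)]; R4 [has_feathers(item2) & stale(tweety) & red(tweety) -> small(item2)]; R8 [swims(tweety) -> approved(item2)]. ⇒ new: active(item2), small(item2), approved(item2).
[2] R6 [active(item2) & small(item2) -> flies(tweety)]. ⇒ new: flies(tweety).
[3] R2 [flies(tweety) -> bird(item2)]. ⇒ new: bird(item2).
[4] R7 [bird(item2) & approved(item2) & locked(tweety) -> visible(tweety)]. ⇒ new: visible(tweety).
Closure: {active(item2), approved(item2), bird(item2), blue(tweety), closed(tweety), flagged(tweety), flies(tweety), green(tweety), has_feathers(item2), locked(tweety), mammal(tweety), ready(tweety), red(tweety), small(item2), stale(tweety), swims(tweety), valid(tweety), visible(tweety)} — 18 facts.

18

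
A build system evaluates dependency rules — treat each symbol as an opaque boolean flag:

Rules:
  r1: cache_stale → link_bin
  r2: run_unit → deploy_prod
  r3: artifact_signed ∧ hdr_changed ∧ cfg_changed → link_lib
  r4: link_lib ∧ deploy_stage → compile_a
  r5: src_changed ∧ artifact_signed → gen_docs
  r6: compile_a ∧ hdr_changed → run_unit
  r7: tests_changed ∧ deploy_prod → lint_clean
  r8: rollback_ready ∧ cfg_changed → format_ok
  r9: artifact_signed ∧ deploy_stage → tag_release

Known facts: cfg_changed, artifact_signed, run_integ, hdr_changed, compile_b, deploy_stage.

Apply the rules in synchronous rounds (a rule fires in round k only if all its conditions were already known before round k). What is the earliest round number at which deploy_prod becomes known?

Round 1: r3 [artifact_signed ∧ hdr_changed ∧ cfg_changed → link_lib]; r9 [artifact_signed ∧ deploy_stage → tag_release]. New: link_lib, tag_release.
Round 2: r4 [link_lib ∧ deploy_stage → compile_a]. New: compile_a.
Round 3: r6 [compile_a ∧ hdr_changed → run_unit]. New: run_unit.
Round 4: r2 [run_unit → deploy_prod]. New: deploy_prod.
deploy_prod first appears in round 4.

4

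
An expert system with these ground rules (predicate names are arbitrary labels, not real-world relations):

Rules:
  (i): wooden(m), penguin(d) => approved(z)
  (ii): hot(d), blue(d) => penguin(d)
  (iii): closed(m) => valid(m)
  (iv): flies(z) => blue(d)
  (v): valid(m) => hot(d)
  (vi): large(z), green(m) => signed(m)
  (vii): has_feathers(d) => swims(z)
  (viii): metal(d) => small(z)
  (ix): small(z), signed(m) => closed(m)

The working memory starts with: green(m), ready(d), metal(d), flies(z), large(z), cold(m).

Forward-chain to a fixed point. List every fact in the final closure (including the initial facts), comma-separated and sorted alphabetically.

blue(d), closed(m), cold(m), flies(z), green(m), hot(d), large(z), metal(d), penguin(d), ready(d), signed(m), small(z), valid(m)

Round 1: (iv) [flies(z) => blue(d)]; (vi) [large(z), green(m) => signed(m)]; (viii) [metal(d) => small(z)]. Adds blue(d), signed(m), small(z).
Round 2: (ix) [small(z), signed(m) => closed(m)]. Adds closed(m).
Round 3: (iii) [closed(m) => valid(m)]. Adds valid(m).
Round 4: (v) [valid(m) => hot(d)]. Adds hot(d).
Round 5: (ii) [hot(d), blue(d) => penguin(d)]. Adds penguin(d).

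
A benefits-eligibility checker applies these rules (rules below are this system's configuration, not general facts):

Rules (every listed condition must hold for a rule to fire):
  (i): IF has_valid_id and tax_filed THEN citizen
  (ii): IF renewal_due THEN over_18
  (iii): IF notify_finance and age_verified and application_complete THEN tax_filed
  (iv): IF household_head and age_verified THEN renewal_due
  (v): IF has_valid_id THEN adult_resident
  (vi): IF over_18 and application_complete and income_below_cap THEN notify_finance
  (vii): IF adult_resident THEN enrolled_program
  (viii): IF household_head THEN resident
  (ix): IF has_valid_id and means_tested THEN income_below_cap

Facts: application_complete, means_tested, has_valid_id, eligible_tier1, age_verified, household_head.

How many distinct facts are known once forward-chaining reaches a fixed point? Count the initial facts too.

15

[1] (iv) [IF household_head and age_verified THEN renewal_due]; (v) [IF has_valid_id THEN adult_resident]; (viii) [IF household_head THEN resident]; (ix) [IF has_valid_id and means_tested THEN income_below_cap]. ⇒ new: renewal_due, adult_resident, resident, income_below_cap.
[2] (ii) [IF renewal_due THEN over_18]; (vii) [IF adult_resident THEN enrolled_program]. ⇒ new: over_18, enrolled_program.
[3] (vi) [IF over_18 and application_complete and income_below_cap THEN notify_finance]. ⇒ new: notify_finance.
[4] (iii) [IF notify_finance and age_verified and application_complete THEN tax_filed]. ⇒ new: tax_filed.
[5] (i) [IF has_valid_id and tax_filed THEN citizen]. ⇒ new: citizen.
Closure: {adult_resident, age_verified, application_complete, citizen, eligible_tier1, enrolled_program, has_valid_id, household_head, income_below_cap, means_tested, notify_finance, over_18, renewal_due, resident, tax_filed} — 15 facts.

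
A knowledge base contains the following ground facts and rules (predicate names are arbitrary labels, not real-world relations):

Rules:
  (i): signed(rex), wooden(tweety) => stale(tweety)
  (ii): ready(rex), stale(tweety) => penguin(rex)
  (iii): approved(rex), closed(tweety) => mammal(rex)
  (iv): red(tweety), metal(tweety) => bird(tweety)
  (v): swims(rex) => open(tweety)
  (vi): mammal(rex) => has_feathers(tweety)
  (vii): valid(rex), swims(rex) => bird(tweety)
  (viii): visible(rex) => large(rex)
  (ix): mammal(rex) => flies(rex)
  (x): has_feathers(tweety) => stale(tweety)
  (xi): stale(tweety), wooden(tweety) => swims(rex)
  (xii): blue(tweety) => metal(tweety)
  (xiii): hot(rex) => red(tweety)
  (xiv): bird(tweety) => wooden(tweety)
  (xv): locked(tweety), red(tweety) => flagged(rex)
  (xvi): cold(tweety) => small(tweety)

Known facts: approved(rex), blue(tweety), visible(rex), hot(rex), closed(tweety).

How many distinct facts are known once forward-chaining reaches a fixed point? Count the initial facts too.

16

Round 1 fires (iii), (viii), (xii), (xiii), giving mammal(rex), large(rex), metal(tweety), red(tweety).
Round 2 fires (iv), (vi), (ix), giving bird(tweety), has_feathers(tweety), flies(rex).
Round 3 fires (x), (xiv), giving stale(tweety), wooden(tweety).
Round 4 fires (xi), giving swims(rex).
Round 5 fires (v), giving open(tweety).
Closure: {approved(rex), bird(tweety), blue(tweety), closed(tweety), flies(rex), has_feathers(tweety), hot(rex), large(rex), mammal(rex), metal(tweety), open(tweety), red(tweety), stale(tweety), swims(rex), visible(rex), wooden(tweety)} — 16 facts.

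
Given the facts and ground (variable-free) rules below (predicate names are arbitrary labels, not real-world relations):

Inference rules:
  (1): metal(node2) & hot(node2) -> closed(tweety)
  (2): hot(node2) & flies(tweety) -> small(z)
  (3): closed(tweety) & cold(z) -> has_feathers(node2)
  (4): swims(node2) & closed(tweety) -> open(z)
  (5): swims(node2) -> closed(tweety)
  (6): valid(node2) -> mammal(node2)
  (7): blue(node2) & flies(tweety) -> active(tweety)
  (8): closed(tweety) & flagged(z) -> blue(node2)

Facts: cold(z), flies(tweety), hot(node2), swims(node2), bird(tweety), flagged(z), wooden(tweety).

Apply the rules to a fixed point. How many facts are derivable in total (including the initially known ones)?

Round 1: (2) [hot(node2) & flies(tweety) -> small(z)]; (5) [swims(node2) -> closed(tweety)]. New: small(z), closed(tweety).
Round 2: (3) [closed(tweety) & cold(z) -> has_feathers(node2)]; (4) [swims(node2) & closed(tweety) -> open(z)]; (8) [closed(tweety) & flagged(z) -> blue(node2)]. New: has_feathers(node2), open(z), blue(node2).
Round 3: (7) [blue(node2) & flies(tweety) -> active(tweety)]. New: active(tweety).
Closure: {active(tweety), bird(tweety), blue(node2), closed(tweety), cold(z), flagged(z), flies(tweety), has_feathers(node2), hot(node2), open(z), small(z), swims(node2), wooden(tweety)} — 13 facts.

13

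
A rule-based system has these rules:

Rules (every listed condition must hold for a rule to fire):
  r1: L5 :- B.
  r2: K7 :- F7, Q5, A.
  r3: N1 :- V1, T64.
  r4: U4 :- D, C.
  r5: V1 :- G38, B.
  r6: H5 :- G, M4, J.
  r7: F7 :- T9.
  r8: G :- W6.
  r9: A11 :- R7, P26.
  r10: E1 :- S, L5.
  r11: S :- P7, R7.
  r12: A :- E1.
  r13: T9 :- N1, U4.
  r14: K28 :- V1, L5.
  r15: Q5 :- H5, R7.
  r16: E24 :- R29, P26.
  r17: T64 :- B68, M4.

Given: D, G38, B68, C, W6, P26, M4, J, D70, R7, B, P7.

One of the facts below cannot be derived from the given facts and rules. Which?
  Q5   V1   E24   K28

Round 1 — r1, r4, r5, r8, r9, r11, r17, derive L5, U4, V1, G, A11, S, T64.
Round 2 — r3, r6, r10, r14, derive N1, H5, E1, K28.
Round 3 — r12, r13, r15, derive A, T9, Q5.
Round 4 — r7, derive F7.
Round 5 — r2, derive K7.
Derived: V1 (round 1), K28 (round 2), Q5 (round 3). E24 never appears in any round.

E24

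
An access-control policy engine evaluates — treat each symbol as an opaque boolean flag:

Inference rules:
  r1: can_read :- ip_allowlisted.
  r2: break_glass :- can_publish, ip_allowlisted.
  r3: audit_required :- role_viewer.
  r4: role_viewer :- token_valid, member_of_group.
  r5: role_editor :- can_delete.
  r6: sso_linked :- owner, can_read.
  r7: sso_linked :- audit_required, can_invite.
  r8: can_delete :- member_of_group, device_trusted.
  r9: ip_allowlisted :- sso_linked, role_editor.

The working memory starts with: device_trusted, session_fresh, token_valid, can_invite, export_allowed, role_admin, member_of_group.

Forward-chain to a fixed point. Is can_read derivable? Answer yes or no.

yes

Round 1: r4 [role_viewer :- token_valid, member_of_group.]; r8 [can_delete :- member_of_group, device_trusted.]. Adds role_viewer, can_delete.
Round 2: r3 [audit_required :- role_viewer.]; r5 [role_editor :- can_delete.]. Adds audit_required, role_editor.
Round 3: r7 [sso_linked :- audit_required, can_invite.]. Adds sso_linked.
Round 4: r9 [ip_allowlisted :- sso_linked, role_editor.]. Adds ip_allowlisted.
Round 5: r1 [can_read :- ip_allowlisted.]. Adds can_read.
can_read appears in round 5, so it is derivable.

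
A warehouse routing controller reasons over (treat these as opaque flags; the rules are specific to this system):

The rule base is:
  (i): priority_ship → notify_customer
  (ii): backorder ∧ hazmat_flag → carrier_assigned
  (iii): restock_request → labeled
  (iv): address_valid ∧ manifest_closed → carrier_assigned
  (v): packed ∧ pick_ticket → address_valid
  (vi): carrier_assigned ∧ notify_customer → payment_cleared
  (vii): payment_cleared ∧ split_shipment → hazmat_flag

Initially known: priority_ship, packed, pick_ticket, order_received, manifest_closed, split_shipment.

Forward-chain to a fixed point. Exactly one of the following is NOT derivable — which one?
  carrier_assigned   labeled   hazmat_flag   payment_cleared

labeled

Round 1: (i) [priority_ship → notify_customer]; (v) [packed ∧ pick_ticket → address_valid]. New: notify_customer, address_valid.
Round 2: (iv) [address_valid ∧ manifest_closed → carrier_assigned]. New: carrier_assigned.
Round 3: (vi) [carrier_assigned ∧ notify_customer → payment_cleared]. New: payment_cleared.
Round 4: (vii) [payment_cleared ∧ split_shipment → hazmat_flag]. New: hazmat_flag.
Derived: carrier_assigned (round 2), payment_cleared (round 3), hazmat_flag (round 4). labeled never appears in any round.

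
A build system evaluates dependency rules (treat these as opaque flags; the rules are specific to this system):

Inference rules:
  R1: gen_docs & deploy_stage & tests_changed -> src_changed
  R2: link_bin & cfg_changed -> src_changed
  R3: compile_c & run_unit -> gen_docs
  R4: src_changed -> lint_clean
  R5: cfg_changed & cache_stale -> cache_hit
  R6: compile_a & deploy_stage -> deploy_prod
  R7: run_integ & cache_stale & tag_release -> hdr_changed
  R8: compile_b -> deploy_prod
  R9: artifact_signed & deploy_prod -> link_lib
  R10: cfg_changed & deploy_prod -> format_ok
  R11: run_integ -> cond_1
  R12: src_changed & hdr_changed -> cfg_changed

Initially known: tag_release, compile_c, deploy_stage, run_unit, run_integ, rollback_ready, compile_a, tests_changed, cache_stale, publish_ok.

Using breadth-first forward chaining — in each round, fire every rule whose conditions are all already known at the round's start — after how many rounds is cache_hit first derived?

4

Round 1: R3 [compile_c & run_unit -> gen_docs]; R6 [compile_a & deploy_stage -> deploy_prod]; R7 [run_integ & cache_stale & tag_release -> hdr_changed]; R11 [run_integ -> cond_1]. Adds gen_docs, deploy_prod, hdr_changed, cond_1.
Round 2: R1 [gen_docs & deploy_stage & tests_changed -> src_changed]. Adds src_changed.
Round 3: R4 [src_changed -> lint_clean]; R12 [src_changed & hdr_changed -> cfg_changed]. Adds lint_clean, cfg_changed.
Round 4: R5 [cfg_changed & cache_stale -> cache_hit]; R10 [cfg_changed & deploy_prod -> format_ok]. Adds cache_hit, format_ok.
cache_hit first appears in round 4.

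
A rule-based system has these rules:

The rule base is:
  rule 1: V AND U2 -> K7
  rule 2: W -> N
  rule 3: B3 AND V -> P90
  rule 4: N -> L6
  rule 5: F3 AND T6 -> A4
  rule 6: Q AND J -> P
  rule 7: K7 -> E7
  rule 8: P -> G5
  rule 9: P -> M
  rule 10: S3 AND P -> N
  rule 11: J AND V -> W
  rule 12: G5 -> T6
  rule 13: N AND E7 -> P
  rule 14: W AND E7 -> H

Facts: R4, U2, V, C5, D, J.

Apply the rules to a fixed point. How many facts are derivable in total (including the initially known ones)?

16

Round 1 fires rule 1, rule 11, giving K7, W.
Round 2 fires rule 2, rule 7, giving N, E7.
Round 3 fires rule 4, rule 13, rule 14, giving L6, P, H.
Round 4 fires rule 8, rule 9, giving G5, M.
Round 5 fires rule 12, giving T6.
Closure: {C5, D, E7, G5, H, J, K7, L6, M, N, P, R4, T6, U2, V, W} — 16 facts.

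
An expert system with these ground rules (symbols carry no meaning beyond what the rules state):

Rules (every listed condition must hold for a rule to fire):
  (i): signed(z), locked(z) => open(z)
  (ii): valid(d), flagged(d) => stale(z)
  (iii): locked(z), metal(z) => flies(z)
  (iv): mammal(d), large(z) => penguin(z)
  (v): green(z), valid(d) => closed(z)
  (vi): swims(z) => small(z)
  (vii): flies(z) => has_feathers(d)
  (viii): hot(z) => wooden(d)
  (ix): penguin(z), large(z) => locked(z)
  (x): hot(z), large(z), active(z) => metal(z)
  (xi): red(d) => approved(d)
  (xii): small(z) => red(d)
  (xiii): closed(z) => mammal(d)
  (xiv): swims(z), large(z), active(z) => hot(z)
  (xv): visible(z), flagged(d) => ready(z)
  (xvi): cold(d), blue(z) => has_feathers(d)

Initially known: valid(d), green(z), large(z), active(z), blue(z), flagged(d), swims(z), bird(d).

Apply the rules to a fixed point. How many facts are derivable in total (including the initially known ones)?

21

Round 1 — (ii), (v), (vi), (xiv), derive stale(z), closed(z), small(z), hot(z).
Round 2 — (viii), (x), (xii), (xiii), derive wooden(d), metal(z), red(d), mammal(d).
Round 3 — (iv), (xi), derive penguin(z), approved(d).
Round 4 — (ix), derive locked(z).
Round 5 — (iii), derive flies(z).
Round 6 — (vii), derive has_feathers(d).
Closure: {active(z), approved(d), bird(d), blue(z), closed(z), flagged(d), flies(z), green(z), has_feathers(d), hot(z), large(z), locked(z), mammal(d), metal(z), penguin(z), red(d), small(z), stale(z), swims(z), valid(d), wooden(d)} — 21 facts.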